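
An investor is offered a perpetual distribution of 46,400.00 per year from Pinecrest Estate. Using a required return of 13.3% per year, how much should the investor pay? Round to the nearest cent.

348872.18

Level perpetuity: PV = C / r = 46,400.00 / 0.133 = 348,872.18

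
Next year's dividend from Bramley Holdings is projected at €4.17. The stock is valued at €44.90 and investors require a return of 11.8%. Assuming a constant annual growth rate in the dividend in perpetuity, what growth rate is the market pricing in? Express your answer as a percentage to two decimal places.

2.51%

P = D₁/(r−g) ⇒ g = r − D₁/P = 0.118 − €4.17/€44.90 = 0.025127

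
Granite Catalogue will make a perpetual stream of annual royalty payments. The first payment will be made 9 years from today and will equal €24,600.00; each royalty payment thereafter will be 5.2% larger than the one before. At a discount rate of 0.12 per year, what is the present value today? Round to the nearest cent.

€146110.70

Value at end of year 8: C₁ / (r − g) = €24,600.00 / (0.12 − 0.052) = €361,764.7059
Discount to today: PV = €361,764.7059 / (1 + 0.12)^8 = €361,764.7059 / 2.475963 = €146,110.70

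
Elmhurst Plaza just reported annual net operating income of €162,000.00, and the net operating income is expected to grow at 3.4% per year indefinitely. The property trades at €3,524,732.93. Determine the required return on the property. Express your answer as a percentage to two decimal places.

D₁ = €162,000.00 × 1.034 = €167,508.0000
P = D₁/(r − g) ⇒ r = D₁/P + g = €167,508.0000/€3,524,732.93 + 0.034 = 0.047524 + 0.034 = 0.081524

8.15%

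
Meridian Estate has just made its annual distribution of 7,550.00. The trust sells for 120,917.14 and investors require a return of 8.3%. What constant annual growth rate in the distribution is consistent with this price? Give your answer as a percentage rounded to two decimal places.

1.94%

P = D₀(1+g)/(r−g) ⇒ P(r−g) = D₀(1+g) ⇒ g(P+D₀) = P·r − D₀
g = (P·r − D₀)/(P + D₀) = (120,917.14×0.083 − 7,550.00) / (120,917.14 + 7,550.00) = 0.019352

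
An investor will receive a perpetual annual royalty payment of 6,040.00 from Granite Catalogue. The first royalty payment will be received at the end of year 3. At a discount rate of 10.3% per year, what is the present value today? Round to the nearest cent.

48200.18

Value at end of year 2: C / r = 6,040.00 / 0.103 = 58,640.7767
Discount to today: PV = 58,640.7767 / (1 + 0.103)^2 = 58,640.7767 / 1.216609 = 48,200.18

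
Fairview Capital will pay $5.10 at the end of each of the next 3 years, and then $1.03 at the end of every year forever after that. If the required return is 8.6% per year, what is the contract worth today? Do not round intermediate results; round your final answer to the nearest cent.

PV of 3-year annuity: $5.10 × [1 − (1+0.086)^−3] / 0.086 = 13.00219
Perpetuity value at year 3: $1.03 / 0.086 = 11.97674
PV of perpetuity: 11.97674 / (1+0.086)^3 = 9.35081
Total PV = 13.00219 + 9.35081 = 22.35300

$22.35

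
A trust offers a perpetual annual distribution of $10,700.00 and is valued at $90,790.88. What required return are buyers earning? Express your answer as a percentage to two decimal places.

11.79%

P = C/r ⇒ r = C/P = $10,700.00/$90,790.88 = 0.117853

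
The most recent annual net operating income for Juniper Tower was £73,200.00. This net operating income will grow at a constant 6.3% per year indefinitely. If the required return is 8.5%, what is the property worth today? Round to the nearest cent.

£3536890.91

D₁ = D₀ × (1 + g) = £73,200.00 × 1.063 = £77,811.6000
Growing perpetuity: P = D₁ / (r − g) = £77,811.6000 / (0.085 − 0.063) = £3,536,890.91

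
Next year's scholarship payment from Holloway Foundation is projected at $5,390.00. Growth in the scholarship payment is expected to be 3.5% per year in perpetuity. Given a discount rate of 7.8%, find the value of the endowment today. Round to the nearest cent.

$125348.84

Growing perpetuity: P = D₁ / (r − g) = $5,390.0000 / (0.078 − 0.035) = $125,348.84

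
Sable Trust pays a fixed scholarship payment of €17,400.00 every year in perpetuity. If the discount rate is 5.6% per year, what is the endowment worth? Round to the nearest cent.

Level perpetuity: PV = C / r = €17,400.00 / 0.056 = €310,714.29

€310714.29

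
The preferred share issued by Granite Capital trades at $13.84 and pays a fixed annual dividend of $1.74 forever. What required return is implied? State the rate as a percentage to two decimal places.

12.57%

P = C/r ⇒ r = C/P = $1.74/$13.84 = 0.125723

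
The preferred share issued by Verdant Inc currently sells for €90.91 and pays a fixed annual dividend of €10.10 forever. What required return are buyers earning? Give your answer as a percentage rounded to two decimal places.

11.11%

P = C/r ⇒ r = C/P = €10.10/€90.91 = 0.111099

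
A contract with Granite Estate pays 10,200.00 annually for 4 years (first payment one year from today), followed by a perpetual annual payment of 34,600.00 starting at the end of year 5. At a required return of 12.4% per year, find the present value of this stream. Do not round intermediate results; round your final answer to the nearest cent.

205540.98

PV of 4-year annuity: 10,200.00 × [1 − (1+0.124)^−4] / 0.124 = 30721.76379
Perpetuity value at year 4: 34,600.00 / 0.124 = 279032.25806
PV of perpetuity: 279032.25806 / (1+0.124)^4 = 174819.21618
Total PV = 30721.76379 + 174819.21618 = 205540.97997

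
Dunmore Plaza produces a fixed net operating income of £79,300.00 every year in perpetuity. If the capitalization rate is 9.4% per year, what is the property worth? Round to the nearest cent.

Level perpetuity: PV = C / r = £79,300.00 / 0.094 = £843,617.02

£843617.02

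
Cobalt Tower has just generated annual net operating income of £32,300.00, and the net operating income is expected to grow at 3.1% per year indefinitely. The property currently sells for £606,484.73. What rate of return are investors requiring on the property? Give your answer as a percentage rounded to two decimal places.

8.59%

D₁ = £32,300.00 × 1.031 = £33,301.3000
P = D₁/(r − g) ⇒ r = D₁/P + g = £33,301.3000/£606,484.73 + 0.031 = 0.054909 + 0.031 = 0.085909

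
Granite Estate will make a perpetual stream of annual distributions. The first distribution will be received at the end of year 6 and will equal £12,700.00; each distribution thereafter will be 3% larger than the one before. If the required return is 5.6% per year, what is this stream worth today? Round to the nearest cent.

Value at end of year 5: C₁ / (r − g) = £12,700.00 / (0.056 − 0.03) = £488,461.5385
Discount to today: PV = £488,461.5385 / (1 + 0.056)^5 = £488,461.5385 / 1.313166 = £371,972.46

£371972.46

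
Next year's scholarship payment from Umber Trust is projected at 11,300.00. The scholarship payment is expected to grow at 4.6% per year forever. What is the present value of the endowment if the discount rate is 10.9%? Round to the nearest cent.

179365.08

Growing perpetuity: P = D₁ / (r − g) = 11,300.0000 / (0.109 − 0.046) = 179,365.08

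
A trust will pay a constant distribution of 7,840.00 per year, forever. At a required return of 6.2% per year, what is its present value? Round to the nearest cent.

Level perpetuity: PV = C / r = 7,840.00 / 0.062 = 126,451.61

126451.61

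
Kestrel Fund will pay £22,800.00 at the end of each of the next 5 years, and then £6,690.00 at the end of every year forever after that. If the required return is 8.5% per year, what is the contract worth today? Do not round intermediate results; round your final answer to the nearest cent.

£142189.63

PV of 5-year annuity: £22,800.00 × [1 − (1+0.085)^−5] / 0.085 = 89846.63940
Perpetuity value at year 5: £6,690.00 / 0.085 = 78705.88235
PV of perpetuity: 78705.88235 / (1+0.085)^5 = 52342.98684
Total PV = 89846.63940 + 52342.98684 = 142189.62624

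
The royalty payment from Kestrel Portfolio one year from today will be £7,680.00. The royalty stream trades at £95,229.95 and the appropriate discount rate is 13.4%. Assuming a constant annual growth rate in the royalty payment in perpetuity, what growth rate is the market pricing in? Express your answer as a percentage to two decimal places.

P = D₁/(r−g) ⇒ g = r − D₁/P = 0.134 − £7,680.00/£95,229.95 = 0.053353

5.34%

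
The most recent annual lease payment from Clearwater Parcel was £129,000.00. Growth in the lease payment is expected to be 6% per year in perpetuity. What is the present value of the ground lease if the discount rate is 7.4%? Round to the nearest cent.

D₁ = D₀ × (1 + g) = £129,000.00 × 1.06 = £136,740.0000
Growing perpetuity: P = D₁ / (r − g) = £136,740.0000 / (0.074 − 0.06) = £9,767,142.86

£9767142.86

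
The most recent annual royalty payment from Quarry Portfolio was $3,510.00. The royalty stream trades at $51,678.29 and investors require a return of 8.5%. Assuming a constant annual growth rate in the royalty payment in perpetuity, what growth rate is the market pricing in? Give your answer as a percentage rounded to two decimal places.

1.60%

P = D₀(1+g)/(r−g) ⇒ P(r−g) = D₀(1+g) ⇒ g(P+D₀) = P·r − D₀
g = (P·r − D₀)/(P + D₀) = ($51,678.29×0.085 − $3,510.00) / ($51,678.29 + $3,510.00) = 0.015994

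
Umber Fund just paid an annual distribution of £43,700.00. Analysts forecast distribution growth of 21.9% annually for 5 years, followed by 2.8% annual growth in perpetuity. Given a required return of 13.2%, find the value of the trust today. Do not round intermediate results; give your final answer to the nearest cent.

D_1 = 53270.30000
D_2 = 64936.49570
D_3 = 79157.58826
D_4 = 96493.10009
D_5 = 117625.08901
Terminal value at year 5: TV = D_5×(1+g_2)/(r−g_2) = 120918.59150/0.104 = 1162678.76440
P_0 = D_1/(1+r)^1 + D_2/(1+r)^2 + D_3/(1+r)^3 + D_4/(1+r)^4 + D_5/(1+r)^5 + TV/(1+r)^5
    = 47058.56890 + 50675.26104 + 54569.91449 + 58763.89202 + 63280.19821 + 625500.42075 = 899848.25541

£899848.26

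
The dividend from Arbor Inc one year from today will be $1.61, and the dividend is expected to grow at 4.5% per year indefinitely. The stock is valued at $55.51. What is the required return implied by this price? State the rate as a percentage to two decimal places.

7.40%

P = D₁/(r − g) ⇒ r = D₁/P + g = $1.6100/$55.51 + 0.045 = 0.029004 + 0.045 = 0.074004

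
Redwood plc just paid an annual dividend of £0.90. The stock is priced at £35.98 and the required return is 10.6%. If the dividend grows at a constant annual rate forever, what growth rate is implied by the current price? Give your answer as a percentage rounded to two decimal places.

P = D₀(1+g)/(r−g) ⇒ P(r−g) = D₀(1+g) ⇒ g(P+D₀) = P·r − D₀
g = (P·r − D₀)/(P + D₀) = (£35.98×0.106 − £0.90) / (£35.98 + £0.90) = 0.079010

7.90%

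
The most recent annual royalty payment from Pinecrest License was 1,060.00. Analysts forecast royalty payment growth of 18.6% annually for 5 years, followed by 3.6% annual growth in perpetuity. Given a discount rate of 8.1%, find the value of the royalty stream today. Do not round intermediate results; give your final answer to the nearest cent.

45852.09

D_1 = 1257.16000
D_2 = 1490.99176
D_3 = 1768.31623
D_4 = 2097.22305
D_5 = 2487.30653
Terminal value at year 5: TV = D_5×(1+g_2)/(r−g_2) = 2576.84957/0.045 = 57263.32372
P_0 = D_1/(1+r)^1 + D_2/(1+r)^2 + D_3/(1+r)^3 + D_4/(1+r)^4 + D_5/(1+r)^5 + TV/(1+r)^5
    = 1162.96022 + 1275.92121 + 1399.85435 + 1535.82540 + 1685.00363 + 38792.52800 = 45852.09280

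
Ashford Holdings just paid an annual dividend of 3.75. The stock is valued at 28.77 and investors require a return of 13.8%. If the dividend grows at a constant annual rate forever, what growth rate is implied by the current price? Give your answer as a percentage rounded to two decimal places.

0.68%

P = D₀(1+g)/(r−g) ⇒ P(r−g) = D₀(1+g) ⇒ g(P+D₀) = P·r − D₀
g = (P·r − D₀)/(P + D₀) = (28.77×0.138 − 3.75) / (28.77 + 3.75) = 0.006773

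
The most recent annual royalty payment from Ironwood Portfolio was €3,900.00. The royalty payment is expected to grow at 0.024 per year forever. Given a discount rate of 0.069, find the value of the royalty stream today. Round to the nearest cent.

€88746.67

D₁ = D₀ × (1 + g) = €3,900.00 × 1.024 = €3,993.6000
Growing perpetuity: P = D₁ / (r − g) = €3,993.6000 / (0.069 − 0.024) = €88,746.67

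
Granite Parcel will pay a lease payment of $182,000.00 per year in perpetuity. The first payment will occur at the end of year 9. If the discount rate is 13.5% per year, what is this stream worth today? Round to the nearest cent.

Value at end of year 8: C / r = $182,000.00 / 0.135 = $1,348,148.1481
Discount to today: PV = $1,348,148.1481 / (1 + 0.135)^8 = $1,348,148.1481 / 2.754019 = $489,520.32

$489520.32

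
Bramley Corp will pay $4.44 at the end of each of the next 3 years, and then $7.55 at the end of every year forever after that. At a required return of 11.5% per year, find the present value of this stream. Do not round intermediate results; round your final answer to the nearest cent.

PV of 3-year annuity: $4.44 × [1 − (1+0.115)^−3] / 0.115 = 10.75643
Perpetuity value at year 3: $7.55 / 0.115 = 65.65217
PV of perpetuity: 65.65217 / (1+0.115)^3 = 47.36140
Total PV = 10.75643 + 47.36140 = 58.11783

$58.12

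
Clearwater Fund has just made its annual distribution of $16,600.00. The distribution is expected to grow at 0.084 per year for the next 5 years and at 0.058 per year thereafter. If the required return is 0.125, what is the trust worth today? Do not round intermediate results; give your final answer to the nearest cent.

D_1 = 17994.40000
D_2 = 19505.92960
D_3 = 21144.42769
D_4 = 22920.55961
D_5 = 24845.88662
Terminal value at year 5: TV = D_5×(1+g_2)/(r−g_2) = 26286.94804/0.067 = 392342.50811
P_0 = D_1/(1+r)^1 + D_2/(1+r)^2 + D_3/(1+r)^3 + D_4/(1+r)^4 + D_5/(1+r)^5 + TV/(1+r)^5
    = 15995.02222 + 15412.09252 + 14850.40737 + 14309.19253 + 13787.70196 + 217722.21893 = 292076.63553

$292076.64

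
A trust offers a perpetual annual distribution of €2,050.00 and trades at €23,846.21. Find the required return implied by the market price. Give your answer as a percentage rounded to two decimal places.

8.60%

P = C/r ⇒ r = C/P = €2,050.00/€23,846.21 = 0.085968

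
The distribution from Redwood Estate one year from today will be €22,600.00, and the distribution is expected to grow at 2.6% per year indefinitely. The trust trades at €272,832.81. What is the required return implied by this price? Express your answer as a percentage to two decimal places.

P = D₁/(r − g) ⇒ r = D₁/P + g = €22,600.0000/€272,832.81 + 0.026 = 0.082835 + 0.026 = 0.108835

10.88%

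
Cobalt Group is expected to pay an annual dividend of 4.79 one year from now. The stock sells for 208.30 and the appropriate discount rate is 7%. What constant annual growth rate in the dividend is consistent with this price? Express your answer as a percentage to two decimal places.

4.70%

P = D₁/(r−g) ⇒ g = r − D₁/P = 0.07 − 4.79/208.30 = 0.047004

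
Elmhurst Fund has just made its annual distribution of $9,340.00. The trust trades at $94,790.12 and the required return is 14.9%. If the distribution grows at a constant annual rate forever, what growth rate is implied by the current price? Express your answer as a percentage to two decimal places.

4.59%

P = D₀(1+g)/(r−g) ⇒ P(r−g) = D₀(1+g) ⇒ g(P+D₀) = P·r − D₀
g = (P·r − D₀)/(P + D₀) = ($94,790.12×0.149 − $9,340.00) / ($94,790.12 + $9,340.00) = 0.045940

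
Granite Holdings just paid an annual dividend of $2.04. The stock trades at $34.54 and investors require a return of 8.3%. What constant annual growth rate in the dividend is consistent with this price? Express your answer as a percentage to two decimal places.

P = D₀(1+g)/(r−g) ⇒ P(r−g) = D₀(1+g) ⇒ g(P+D₀) = P·r − D₀
g = (P·r − D₀)/(P + D₀) = ($34.54×0.083 − $2.04) / ($34.54 + $2.04) = 0.022603

2.26%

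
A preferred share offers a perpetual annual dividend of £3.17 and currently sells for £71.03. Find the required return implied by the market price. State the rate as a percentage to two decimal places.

P = C/r ⇒ r = C/P = £3.17/£71.03 = 0.044629

4.46%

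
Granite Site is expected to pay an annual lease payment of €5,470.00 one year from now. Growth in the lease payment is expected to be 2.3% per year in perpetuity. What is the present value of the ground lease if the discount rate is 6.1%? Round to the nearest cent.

Growing perpetuity: P = D₁ / (r − g) = €5,470.0000 / (0.061 − 0.023) = €143,947.37

€143947.37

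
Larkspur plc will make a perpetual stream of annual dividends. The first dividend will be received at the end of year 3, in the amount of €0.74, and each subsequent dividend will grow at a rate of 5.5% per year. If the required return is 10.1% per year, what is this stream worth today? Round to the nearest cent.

Value at end of year 2: C₁ / (r − g) = €0.74 / (0.101 − 0.055) = €16.0870
Discount to today: PV = €16.0870 / (1 + 0.101)^2 = €16.0870 / 1.212201 = €13.27

€13.27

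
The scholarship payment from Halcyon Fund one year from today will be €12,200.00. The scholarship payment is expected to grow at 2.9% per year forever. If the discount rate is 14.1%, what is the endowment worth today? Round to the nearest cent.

€108928.57

Growing perpetuity: P = D₁ / (r − g) = €12,200.0000 / (0.141 − 0.029) = €108,928.57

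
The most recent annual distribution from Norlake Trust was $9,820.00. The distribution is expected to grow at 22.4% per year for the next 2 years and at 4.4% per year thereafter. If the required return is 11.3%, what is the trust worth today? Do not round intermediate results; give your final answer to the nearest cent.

D_1 = 12019.68000
D_2 = 14712.08832
Terminal value at year 2: TV = D_2×(1+g_2)/(r−g_2) = 15359.42021/0.069 = 222600.29284
P_0 = D_1/(1+r)^1 + D_2/(1+r)^2 + TV/(1+r)^2
    = 10799.35310 + 11876.37753 + 179694.75571 = 202370.48635

$202370.49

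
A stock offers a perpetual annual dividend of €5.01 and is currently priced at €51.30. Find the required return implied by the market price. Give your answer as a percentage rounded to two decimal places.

P = C/r ⇒ r = C/P = €5.01/€51.30 = 0.097661

9.77%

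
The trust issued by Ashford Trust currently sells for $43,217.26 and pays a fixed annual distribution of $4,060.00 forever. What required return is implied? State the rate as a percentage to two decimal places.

9.39%

P = C/r ⇒ r = C/P = $4,060.00/$43,217.26 = 0.093944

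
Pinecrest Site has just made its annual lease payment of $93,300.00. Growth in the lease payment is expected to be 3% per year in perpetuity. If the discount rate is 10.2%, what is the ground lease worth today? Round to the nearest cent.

D₁ = D₀ × (1 + g) = $93,300.00 × 1.03 = $96,099.0000
Growing perpetuity: P = D₁ / (r − g) = $96,099.0000 / (0.102 − 0.03) = $1,334,708.33

$1334708.33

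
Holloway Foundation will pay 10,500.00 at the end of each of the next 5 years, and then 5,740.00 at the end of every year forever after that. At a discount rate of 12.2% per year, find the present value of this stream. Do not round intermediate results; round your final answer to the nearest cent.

64123.24

PV of 5-year annuity: 10,500.00 × [1 − (1+0.122)^−5] / 0.122 = 37663.36464
Perpetuity value at year 5: 5,740.00 / 0.122 = 47049.18033
PV of perpetuity: 47049.18033 / (1+0.122)^5 = 26459.87433
Total PV = 37663.36464 + 26459.87433 = 64123.23896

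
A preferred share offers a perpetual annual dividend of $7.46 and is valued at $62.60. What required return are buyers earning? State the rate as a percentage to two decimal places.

11.92%

P = C/r ⇒ r = C/P = $7.46/$62.60 = 0.119169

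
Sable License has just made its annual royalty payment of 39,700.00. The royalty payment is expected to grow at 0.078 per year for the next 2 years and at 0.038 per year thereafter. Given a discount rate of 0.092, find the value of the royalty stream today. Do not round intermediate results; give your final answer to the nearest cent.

821560.02

D_1 = 42796.60000
D_2 = 46134.73480
Terminal value at year 2: TV = D_2×(1+g_2)/(r−g_2) = 47887.85472/0.054 = 886812.12449
P_0 = D_1/(1+r)^1 + D_2/(1+r)^2 + TV/(1+r)^2
    = 39191.02564 + 38688.57659 + 743680.41676 = 821560.01899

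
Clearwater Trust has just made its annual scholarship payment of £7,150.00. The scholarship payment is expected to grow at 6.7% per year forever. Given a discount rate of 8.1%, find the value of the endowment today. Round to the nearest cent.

£544932.14

D₁ = D₀ × (1 + g) = £7,150.00 × 1.067 = £7,629.0500
Growing perpetuity: P = D₁ / (r − g) = £7,629.0500 / (0.081 − 0.067) = £544,932.14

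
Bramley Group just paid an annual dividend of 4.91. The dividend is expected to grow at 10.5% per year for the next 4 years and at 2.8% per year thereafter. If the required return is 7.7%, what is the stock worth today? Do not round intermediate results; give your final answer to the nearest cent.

135.10

D_1 = 5.42555
D_2 = 5.99523
D_3 = 6.62473
D_4 = 7.32033
Terminal value at year 4: TV = D_4×(1+g_2)/(r−g_2) = 7.52530/0.049 = 153.57752
P_0 = D_1/(1+r)^1 + D_2/(1+r)^2 + D_3/(1+r)^3 + D_4/(1+r)^4 + TV/(1+r)^4
    = 5.03765 + 5.16862 + 5.30299 + 5.44086 + 114.14709 = 135.09721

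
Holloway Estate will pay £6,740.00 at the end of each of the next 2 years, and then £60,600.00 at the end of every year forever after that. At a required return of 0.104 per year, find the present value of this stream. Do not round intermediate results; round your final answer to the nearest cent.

£489715.65

PV of 2-year annuity: £6,740.00 × [1 − (1+0.104)^−2] / 0.104 = 11635.02941
Perpetuity value at year 2: £60,600.00 / 0.104 = 582692.30769
PV of perpetuity: 582692.30769 / (1+0.104)^2 = 478080.61897
Total PV = 11635.02941 + 478080.61897 = 489715.64838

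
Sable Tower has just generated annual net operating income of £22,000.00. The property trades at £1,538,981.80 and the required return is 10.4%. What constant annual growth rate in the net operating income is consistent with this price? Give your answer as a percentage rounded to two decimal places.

P = D₀(1+g)/(r−g) ⇒ P(r−g) = D₀(1+g) ⇒ g(P+D₀) = P·r − D₀
g = (P·r − D₀)/(P + D₀) = (£1,538,981.80×0.104 − £22,000.00) / (£1,538,981.80 + £22,000.00) = 0.088441

8.84%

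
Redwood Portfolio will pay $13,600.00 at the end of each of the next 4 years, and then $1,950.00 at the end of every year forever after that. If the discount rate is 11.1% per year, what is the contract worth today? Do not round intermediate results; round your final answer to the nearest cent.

PV of 4-year annuity: $13,600.00 × [1 − (1+0.111)^−4] / 0.111 = 42103.33264
Perpetuity value at year 4: $1,950.00 / 0.111 = 17567.56757
PV of perpetuity: 17567.56757 / (1+0.111)^4 = 11530.69267
Total PV = 42103.33264 + 11530.69267 = 53634.02531

$53634.03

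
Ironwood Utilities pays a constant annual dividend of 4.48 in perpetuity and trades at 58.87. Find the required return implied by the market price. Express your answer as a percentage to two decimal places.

7.61%

P = C/r ⇒ r = C/P = 4.48/58.87 = 0.076100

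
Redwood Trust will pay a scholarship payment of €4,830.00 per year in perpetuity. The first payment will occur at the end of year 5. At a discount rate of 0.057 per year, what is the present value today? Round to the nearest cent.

Value at end of year 4: C / r = €4,830.00 / 0.057 = €84,736.8421
Discount to today: PV = €84,736.8421 / (1 + 0.057)^4 = €84,736.8421 / 1.248245 = €67,884.77

€67884.77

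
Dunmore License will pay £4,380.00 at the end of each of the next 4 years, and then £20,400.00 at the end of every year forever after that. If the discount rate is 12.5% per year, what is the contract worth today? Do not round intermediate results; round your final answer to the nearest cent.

£115049.66

PV of 4-year annuity: £4,380.00 × [1 − (1+0.125)^−4] / 0.125 = 13164.70050
Perpetuity value at year 4: £20,400.00 / 0.125 = 163200.00000
PV of perpetuity: 163200.00000 / (1+0.125)^4 = 101884.95656
Total PV = 13164.70050 + 101884.95656 = 115049.65706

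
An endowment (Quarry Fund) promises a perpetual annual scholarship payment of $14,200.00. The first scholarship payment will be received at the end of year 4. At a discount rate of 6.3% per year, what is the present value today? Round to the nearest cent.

$187649.75

Value at end of year 3: C / r = $14,200.00 / 0.063 = $225,396.8254
Discount to today: PV = $225,396.8254 / (1 + 0.063)^3 = $225,396.8254 / 1.201157 = $187,649.75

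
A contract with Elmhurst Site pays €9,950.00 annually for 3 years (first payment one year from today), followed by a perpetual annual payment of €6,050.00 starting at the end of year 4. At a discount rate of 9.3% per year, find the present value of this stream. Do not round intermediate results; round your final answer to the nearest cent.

€74873.27

PV of 3-year annuity: €9,950.00 × [1 − (1+0.093)^−3] / 0.093 = 25052.32514
Perpetuity value at year 3: €6,050.00 / 0.093 = 65053.76344
PV of perpetuity: 65053.76344 / (1+0.093)^3 = 49820.94263
Total PV = 25052.32514 + 49820.94263 = 74873.26777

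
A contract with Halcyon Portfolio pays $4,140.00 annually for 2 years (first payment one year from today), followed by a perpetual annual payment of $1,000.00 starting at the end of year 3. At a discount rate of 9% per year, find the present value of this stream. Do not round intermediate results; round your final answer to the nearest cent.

$16634.72

PV of 2-year annuity: $4,140.00 × [1 − (1+0.09)^−2] / 0.09 = 7282.72031
Perpetuity value at year 2: $1,000.00 / 0.09 = 11111.11111
PV of perpetuity: 11111.11111 / (1+0.09)^2 = 9351.99993
Total PV = 7282.72031 + 9351.99993 = 16634.72023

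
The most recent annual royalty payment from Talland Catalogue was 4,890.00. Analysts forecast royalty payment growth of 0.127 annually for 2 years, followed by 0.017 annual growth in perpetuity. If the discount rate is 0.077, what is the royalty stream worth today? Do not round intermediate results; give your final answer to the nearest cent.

D_1 = 5511.03000
D_2 = 6210.93081
Terminal value at year 2: TV = D_2×(1+g_2)/(r−g_2) = 6316.51663/0.06 = 105275.27723
P_0 = D_1/(1+r)^1 + D_2/(1+r)^2 + TV/(1+r)^2
    = 5117.01950 + 5354.57844 + 90760.10448 = 101231.70241

101231.70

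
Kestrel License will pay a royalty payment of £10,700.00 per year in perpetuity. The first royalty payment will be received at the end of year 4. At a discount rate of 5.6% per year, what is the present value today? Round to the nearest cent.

Value at end of year 3: C / r = £10,700.00 / 0.056 = £191,071.4286
Discount to today: PV = £191,071.4286 / (1 + 0.056)^3 = £191,071.4286 / 1.177584 = £162,257.21

£162257.21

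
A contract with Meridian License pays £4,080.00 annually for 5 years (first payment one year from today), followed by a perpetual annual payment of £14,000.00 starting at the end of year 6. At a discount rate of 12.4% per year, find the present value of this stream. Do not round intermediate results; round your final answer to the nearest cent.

£77495.38

PV of 5-year annuity: £4,080.00 × [1 − (1+0.124)^−5] / 0.124 = 14562.90526
Perpetuity value at year 5: £14,000.00 / 0.124 = 112903.22581
PV of perpetuity: 112903.22581 / (1+0.124)^5 = 62932.47245
Total PV = 14562.90526 + 62932.47245 = 77495.37771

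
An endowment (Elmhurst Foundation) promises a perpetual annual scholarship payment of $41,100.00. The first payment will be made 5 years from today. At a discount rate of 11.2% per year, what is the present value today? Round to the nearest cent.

$239996.36

Value at end of year 4: C / r = $41,100.00 / 0.112 = $366,964.2857
Discount to today: PV = $366,964.2857 / (1 + 0.112)^4 = $366,964.2857 / 1.529041 = $239,996.36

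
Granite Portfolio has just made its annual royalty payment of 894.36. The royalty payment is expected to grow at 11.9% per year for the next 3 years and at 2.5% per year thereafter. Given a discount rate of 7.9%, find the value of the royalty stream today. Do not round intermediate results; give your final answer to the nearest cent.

21822.11

D_1 = 1000.78884
D_2 = 1119.88271
D_3 = 1253.14875
Terminal value at year 3: TV = D_3×(1+g_2)/(r−g_2) = 1284.47747/0.054 = 23786.61988
P_0 = D_1/(1+r)^1 + D_2/(1+r)^2 + D_3/(1+r)^3 + TV/(1+r)^3
    = 927.51514 + 961.89939 + 997.55831 + 18935.13468 = 21822.10753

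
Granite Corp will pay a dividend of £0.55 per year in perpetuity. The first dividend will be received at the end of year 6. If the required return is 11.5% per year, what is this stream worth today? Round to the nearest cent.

£2.78

Value at end of year 5: C / r = £0.55 / 0.115 = £4.7826
Discount to today: PV = £4.7826 / (1 + 0.115)^5 = £4.7826 / 1.723353 = £2.78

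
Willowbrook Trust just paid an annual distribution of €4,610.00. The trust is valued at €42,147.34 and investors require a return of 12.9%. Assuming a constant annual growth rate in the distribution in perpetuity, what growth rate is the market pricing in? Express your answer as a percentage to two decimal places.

1.77%

P = D₀(1+g)/(r−g) ⇒ P(r−g) = D₀(1+g) ⇒ g(P+D₀) = P·r − D₀
g = (P·r − D₀)/(P + D₀) = (€42,147.34×0.129 − €4,610.00) / (€42,147.34 + €4,610.00) = 0.017687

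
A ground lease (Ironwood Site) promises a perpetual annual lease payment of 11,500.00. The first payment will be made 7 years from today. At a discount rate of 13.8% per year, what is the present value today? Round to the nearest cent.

38367.65

Value at end of year 6: C / r = 11,500.00 / 0.138 = 83,333.3333
Discount to today: PV = 83,333.3333 / (1 + 0.138)^6 = 83,333.3333 / 2.171969 = 38,367.65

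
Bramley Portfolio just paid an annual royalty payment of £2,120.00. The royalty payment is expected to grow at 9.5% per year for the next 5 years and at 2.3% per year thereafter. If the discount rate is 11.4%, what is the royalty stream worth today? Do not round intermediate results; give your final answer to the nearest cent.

£31938.09

D_1 = 2321.40000
D_2 = 2541.93300
D_3 = 2783.41664
D_4 = 3047.84122
D_5 = 3337.38613
Terminal value at year 5: TV = D_5×(1+g_2)/(r−g_2) = 3414.14601/0.091 = 37518.08804
P_0 = D_1/(1+r)^1 + D_2/(1+r)^2 + D_3/(1+r)^3 + D_4/(1+r)^4 + D_5/(1+r)^5 + TV/(1+r)^5
    = 2083.84201 + 2048.30072 + 2013.36561 + 1979.02634 + 1945.27275 + 21868.28595 = 31938.09337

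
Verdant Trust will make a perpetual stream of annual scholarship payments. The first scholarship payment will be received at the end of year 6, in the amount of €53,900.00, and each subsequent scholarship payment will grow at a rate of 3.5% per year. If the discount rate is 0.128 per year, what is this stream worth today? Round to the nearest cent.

€317365.94

Value at end of year 5: C₁ / (r − g) = €53,900.00 / (0.128 − 0.035) = €579,569.8925
Discount to today: PV = €579,569.8925 / (1 + 0.128)^5 = €579,569.8925 / 1.826188 = €317,365.94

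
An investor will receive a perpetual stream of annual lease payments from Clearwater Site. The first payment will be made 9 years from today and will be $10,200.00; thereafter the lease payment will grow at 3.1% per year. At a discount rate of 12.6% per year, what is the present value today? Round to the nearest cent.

Value at end of year 8: C₁ / (r − g) = $10,200.00 / (0.126 − 0.031) = $107,368.4211
Discount to today: PV = $107,368.4211 / (1 + 0.126)^8 = $107,368.4211 / 2.584087 = $41,549.85

$41549.85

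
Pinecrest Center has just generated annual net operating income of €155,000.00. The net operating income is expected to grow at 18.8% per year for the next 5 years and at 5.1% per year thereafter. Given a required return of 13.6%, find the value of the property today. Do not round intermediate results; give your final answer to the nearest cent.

D_1 = 184140.00000
D_2 = 218758.32000
D_3 = 259884.88416
D_4 = 308743.24238
D_5 = 366786.97195
Terminal value at year 5: TV = D_5×(1+g_2)/(r−g_2) = 385493.10752/0.085 = 4535213.02964
P_0 = D_1/(1+r)^1 + D_2/(1+r)^2 + D_3/(1+r)^3 + D_4/(1+r)^4 + D_5/(1+r)^5 + TV/(1+r)^5
    = 162095.07042 + 169514.91520 + 177274.40075 + 185389.07402 + 193875.19361 + 2397209.74687 = 3285358.40087

€3285358.40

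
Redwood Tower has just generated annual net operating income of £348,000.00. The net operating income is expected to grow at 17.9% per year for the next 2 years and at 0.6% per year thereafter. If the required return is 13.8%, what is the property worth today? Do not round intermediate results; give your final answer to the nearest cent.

D_1 = 410292.00000
D_2 = 483734.26800
Terminal value at year 2: TV = D_2×(1+g_2)/(r−g_2) = 486636.67361/0.132 = 3686641.46673
P_0 = D_1/(1+r)^1 + D_2/(1+r)^2 + TV/(1+r)^2
    = 360537.78559 + 373527.28402 + 2846730.66454 = 3580795.73414

£3580795.73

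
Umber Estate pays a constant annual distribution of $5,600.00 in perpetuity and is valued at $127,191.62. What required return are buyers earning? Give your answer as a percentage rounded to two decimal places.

P = C/r ⇒ r = C/P = $5,600.00/$127,191.62 = 0.044028

4.40%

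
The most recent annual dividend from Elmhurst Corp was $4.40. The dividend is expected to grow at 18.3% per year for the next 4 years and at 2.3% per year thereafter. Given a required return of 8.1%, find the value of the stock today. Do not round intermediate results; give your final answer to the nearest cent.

D_1 = 5.20520
D_2 = 6.15775
D_3 = 7.28462
D_4 = 8.61771
Terminal value at year 4: TV = D_4×(1+g_2)/(r−g_2) = 8.81591/0.058 = 151.99850
P_0 = D_1/(1+r)^1 + D_2/(1+r)^2 + D_3/(1+r)^3 + D_4/(1+r)^4 + TV/(1+r)^4
    = 4.81517 + 5.26952 + 5.76673 + 6.31086 + 111.31060 = 133.47288

$133.47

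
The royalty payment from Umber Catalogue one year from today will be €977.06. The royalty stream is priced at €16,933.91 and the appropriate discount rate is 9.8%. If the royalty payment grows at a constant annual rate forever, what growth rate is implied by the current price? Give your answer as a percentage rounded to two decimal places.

4.03%

P = D₁/(r−g) ⇒ g = r − D₁/P = 0.098 − €977.06/€16,933.91 = 0.040302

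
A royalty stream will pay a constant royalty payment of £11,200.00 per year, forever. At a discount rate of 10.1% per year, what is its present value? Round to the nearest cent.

£110891.09

Level perpetuity: PV = C / r = £11,200.00 / 0.101 = £110,891.09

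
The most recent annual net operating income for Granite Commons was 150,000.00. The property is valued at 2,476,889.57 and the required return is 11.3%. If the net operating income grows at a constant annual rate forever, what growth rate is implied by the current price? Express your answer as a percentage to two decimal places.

P = D₀(1+g)/(r−g) ⇒ P(r−g) = D₀(1+g) ⇒ g(P+D₀) = P·r − D₀
g = (P·r − D₀)/(P + D₀) = (2,476,889.57×0.113 − 150,000.00) / (2,476,889.57 + 150,000.00) = 0.049446

4.94%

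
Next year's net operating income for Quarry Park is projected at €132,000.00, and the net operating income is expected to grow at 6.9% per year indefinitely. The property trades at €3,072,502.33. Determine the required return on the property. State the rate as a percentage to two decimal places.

11.20%

P = D₁/(r − g) ⇒ r = D₁/P + g = €132,000.0000/€3,072,502.33 + 0.069 = 0.042962 + 0.069 = 0.111962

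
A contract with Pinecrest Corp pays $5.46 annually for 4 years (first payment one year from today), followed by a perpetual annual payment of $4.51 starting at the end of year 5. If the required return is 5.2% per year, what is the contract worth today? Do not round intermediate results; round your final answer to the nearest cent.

PV of 4-year annuity: $5.46 × [1 − (1+0.052)^−4] / 0.052 = 19.27128
Perpetuity value at year 4: $4.51 / 0.052 = 86.73077
PV of perpetuity: 86.73077 / (1+0.052)^4 = 70.81255
Total PV = 19.27128 + 70.81255 = 90.08383

$90.08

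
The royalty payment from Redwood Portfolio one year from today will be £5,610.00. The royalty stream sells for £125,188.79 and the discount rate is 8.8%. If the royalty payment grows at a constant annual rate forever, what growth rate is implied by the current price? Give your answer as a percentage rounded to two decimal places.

P = D₁/(r−g) ⇒ g = r − D₁/P = 0.088 − £5,610.00/£125,188.79 = 0.043188

4.32%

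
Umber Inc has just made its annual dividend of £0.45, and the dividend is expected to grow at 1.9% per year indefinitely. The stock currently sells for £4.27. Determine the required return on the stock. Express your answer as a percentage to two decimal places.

D₁ = £0.45 × 1.019 = £0.4586
P = D₁/(r − g) ⇒ r = D₁/P + g = £0.4586/£4.27 + 0.019 = 0.107389 + 0.019 = 0.126389

12.64%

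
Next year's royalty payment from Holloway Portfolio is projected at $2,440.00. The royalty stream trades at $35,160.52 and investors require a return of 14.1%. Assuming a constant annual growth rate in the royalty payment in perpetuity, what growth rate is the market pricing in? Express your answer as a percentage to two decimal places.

P = D₁/(r−g) ⇒ g = r − D₁/P = 0.141 − $2,440.00/$35,160.52 = 0.071604

7.16%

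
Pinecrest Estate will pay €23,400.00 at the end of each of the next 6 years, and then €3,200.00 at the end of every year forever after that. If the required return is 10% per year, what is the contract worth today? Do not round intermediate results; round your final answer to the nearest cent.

€119976.27

PV of 6-year annuity: €23,400.00 × [1 − (1+0.1)^−6] / 0.1 = 101913.10037
Perpetuity value at year 6: €3,200.00 / 0.1 = 32000.00000
PV of perpetuity: 32000.00000 / (1+0.1)^6 = 18063.16576
Total PV = 101913.10037 + 18063.16576 = 119976.26613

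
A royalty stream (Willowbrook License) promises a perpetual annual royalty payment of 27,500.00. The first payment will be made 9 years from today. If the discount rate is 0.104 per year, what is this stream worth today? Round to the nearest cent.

119824.82

Value at end of year 8: C / r = 27,500.00 / 0.104 = 264,423.0769
Discount to today: PV = 264,423.0769 / (1 + 0.104)^8 = 264,423.0769 / 2.206747 = 119,824.82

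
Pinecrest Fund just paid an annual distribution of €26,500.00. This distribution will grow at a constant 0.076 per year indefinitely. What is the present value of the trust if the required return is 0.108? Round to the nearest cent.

€891062.50

D₁ = D₀ × (1 + g) = €26,500.00 × 1.076 = €28,514.0000
Growing perpetuity: P = D₁ / (r − g) = €28,514.0000 / (0.108 − 0.076) = €891,062.50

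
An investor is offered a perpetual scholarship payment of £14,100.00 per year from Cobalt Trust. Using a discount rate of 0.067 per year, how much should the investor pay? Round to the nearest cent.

Level perpetuity: PV = C / r = £14,100.00 / 0.067 = £210,447.76

£210447.76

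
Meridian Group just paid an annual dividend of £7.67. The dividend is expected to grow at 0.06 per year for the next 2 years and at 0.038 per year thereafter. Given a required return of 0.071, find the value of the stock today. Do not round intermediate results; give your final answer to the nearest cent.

D_1 = 8.13020
D_2 = 8.61801
Terminal value at year 2: TV = D_2×(1+g_2)/(r−g_2) = 8.94550/0.033 = 271.07565
P_0 = D_1/(1+r)^1 + D_2/(1+r)^2 + TV/(1+r)^2
    = 7.59122 + 7.51326 + 236.32603 = 251.43051

£251.43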